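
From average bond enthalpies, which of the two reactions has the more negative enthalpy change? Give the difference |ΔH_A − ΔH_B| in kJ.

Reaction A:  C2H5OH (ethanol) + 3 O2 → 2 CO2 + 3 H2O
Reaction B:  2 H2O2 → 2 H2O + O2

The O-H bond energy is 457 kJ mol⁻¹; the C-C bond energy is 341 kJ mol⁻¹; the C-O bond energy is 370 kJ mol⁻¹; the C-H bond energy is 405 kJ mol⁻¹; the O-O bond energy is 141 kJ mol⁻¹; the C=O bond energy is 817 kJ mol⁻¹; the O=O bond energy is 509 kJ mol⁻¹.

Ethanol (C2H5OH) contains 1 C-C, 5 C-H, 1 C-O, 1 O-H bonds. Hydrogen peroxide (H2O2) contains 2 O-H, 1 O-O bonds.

Reaction A:
  Bonds broken (reactants):
    C-C: 1 × 341 = 341
    C-H: 5 × 405 = 2025
    C-O: 1 × 370 = 370
    O-H: 1 × 457 = 457
    O=O: 3 × 509 = 1527
    Σ(broken) = 4720 kJ
  Bonds formed (products):
    C=O: 4 × 817 = 3268
    O-H: 6 × 457 = 2742
    Σ(formed) = 6010 kJ
  ΔH_A = 4720 − 6010 = −1290 kJ
Reaction B:
  Bonds broken (reactants):
    O-H: 4 × 457 = 1828
    O-O: 2 × 141 = 282
    Σ(broken) = 2110 kJ
  Bonds formed (products):
    O-H: 4 × 457 = 1828
    O=O: 1 × 509 = 509
    Σ(formed) = 2337 kJ
  ΔH_B = 2110 − 2337 = −227 kJ
ΔH_A − ΔH_B = −1063 kJ, so reaction A has the more negative ΔH; |ΔH_A − ΔH_B| = 1063 kJ.

Reaction A, by 1063 kJ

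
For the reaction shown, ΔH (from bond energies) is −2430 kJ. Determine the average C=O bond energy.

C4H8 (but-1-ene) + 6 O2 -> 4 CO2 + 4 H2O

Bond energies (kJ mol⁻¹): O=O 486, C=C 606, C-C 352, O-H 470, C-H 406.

Let D be the C=O bond energy.
Σ(broken) = 2×352 + 8×406 + 1×606 + 6×486 = 7474
Σ(formed) = 8×D + 8×470 = 3760 + 8D
ΔH = Σ(broken) − Σ(formed) = (7474) − (3760 + 8D) = +3714 − 8D
Setting this equal to −2430 kJ gives 8D = 6144, so D = 768 kJ/mol.

D(C=O) ≈ 768 kJ/mol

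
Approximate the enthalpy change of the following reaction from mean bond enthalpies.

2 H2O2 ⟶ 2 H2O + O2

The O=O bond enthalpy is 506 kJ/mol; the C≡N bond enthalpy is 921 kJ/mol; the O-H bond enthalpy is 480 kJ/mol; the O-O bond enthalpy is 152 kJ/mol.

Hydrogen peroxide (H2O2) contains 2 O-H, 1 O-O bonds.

ΔH ≈ −202 kJ

Bonds broken (reactants):
  O-H: 4 × 480 = 1920
  O-O: 2 × 152 = 304
  Σ(broken) = 2224 kJ
Bonds formed (products):
  O-H: 4 × 480 = 1920
  O=O: 1 × 506 = 506
  Σ(formed) = 2426 kJ
ΔH = Σ(broken) − Σ(formed) = 2224 − 2426 = −202 kJ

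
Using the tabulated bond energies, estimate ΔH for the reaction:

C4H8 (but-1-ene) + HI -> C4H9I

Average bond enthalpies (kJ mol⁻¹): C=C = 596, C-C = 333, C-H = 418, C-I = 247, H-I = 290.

ΔH ≈ −112 kJ

Bonds broken (reactants):
  C-C: 2 × 333 = 666
  C-H: 8 × 418 = 3344
  C=C: 1 × 596 = 596
  H-I: 1 × 290 = 290
  Σ(broken) = 4896 kJ
Bonds formed (products):
  C-C: 3 × 333 = 999
  C-H: 9 × 418 = 3762
  C-I: 1 × 247 = 247
  Σ(formed) = 5008 kJ
ΔH = Σ(broken) − Σ(formed) = 4896 − 5008 = −112 kJ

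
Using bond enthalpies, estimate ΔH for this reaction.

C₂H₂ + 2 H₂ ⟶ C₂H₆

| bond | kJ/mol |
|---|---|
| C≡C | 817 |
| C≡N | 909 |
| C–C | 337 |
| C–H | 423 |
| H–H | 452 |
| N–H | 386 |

ΔH ≈ −308 kJ

Bonds broken (reactants):
  C≡C: 1 × 817 = 817
  C–H: 2 × 423 = 846
  H–H: 2 × 452 = 904
  Σ(broken) = 2567 kJ
Bonds formed (products):
  C–C: 1 × 337 = 337
  C–H: 6 × 423 = 2538
  Σ(formed) = 2875 kJ
ΔH = Σ(broken) − Σ(formed) = 2567 − 2875 = −308 kJ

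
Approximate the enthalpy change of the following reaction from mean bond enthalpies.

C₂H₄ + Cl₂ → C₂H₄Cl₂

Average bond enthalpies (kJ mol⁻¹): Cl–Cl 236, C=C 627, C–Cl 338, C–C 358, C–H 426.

ΔH ≈ −171 kJ

Bonds broken (reactants):
  C–H: 4 × 426 = 1704
  C=C: 1 × 627 = 627
  Cl–Cl: 1 × 236 = 236
  Σ(broken) = 2567 kJ
Bonds formed (products):
  C–C: 1 × 358 = 358
  C–Cl: 2 × 338 = 676
  C–H: 4 × 426 = 1704
  Σ(formed) = 2738 kJ
ΔH = Σ(broken) − Σ(formed) = 2567 − 2738 = −171 kJ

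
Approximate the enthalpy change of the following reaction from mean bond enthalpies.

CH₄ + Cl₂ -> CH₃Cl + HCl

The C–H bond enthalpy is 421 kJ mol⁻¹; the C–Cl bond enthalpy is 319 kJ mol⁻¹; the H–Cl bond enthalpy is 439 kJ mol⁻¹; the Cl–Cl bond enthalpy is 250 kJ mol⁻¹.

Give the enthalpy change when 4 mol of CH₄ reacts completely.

ΔH = −348 kJ

Bonds broken (reactants):
  C–H: 4 × 421 = 1684
  Cl–Cl: 1 × 250 = 250
  Σ(broken) = 1934 kJ
Bonds formed (products):
  C–Cl: 1 × 319 = 319
  C–H: 3 × 421 = 1263
  H–Cl: 1 × 439 = 439
  Σ(formed) = 2021 kJ
ΔH = Σ(broken) − Σ(formed) = 1934 − 2021 = −87 kJ
For 4× the reaction as written: 4 × (−87) = −348 kJ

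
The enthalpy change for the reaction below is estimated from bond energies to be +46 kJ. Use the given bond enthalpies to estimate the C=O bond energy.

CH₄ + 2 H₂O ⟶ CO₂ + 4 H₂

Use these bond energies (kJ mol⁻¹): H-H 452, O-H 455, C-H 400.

D(C=O) ≈ 783 kJ/mol

Let D be the C=O bond energy.
Σ(broken) = 4×400 + 4×455 = 3420
Σ(formed) = 2×D + 4×452 = 1808 + 2D
ΔH = Σ(broken) − Σ(formed) = (3420) − (1808 + 2D) = +1612 − 2D
Setting this equal to +46 kJ gives 2D = 1566, so D = 783 kJ/mol.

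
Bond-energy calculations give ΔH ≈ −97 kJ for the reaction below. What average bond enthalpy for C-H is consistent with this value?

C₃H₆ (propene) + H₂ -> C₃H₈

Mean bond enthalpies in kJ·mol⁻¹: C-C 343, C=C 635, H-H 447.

D(C-H) ≈ 418 kJ/mol

Let D be the C-H bond energy.
Σ(broken) = 1×343 + 6×D + 1×635 + 1×447 = 1425 + 6D
Σ(formed) = 2×343 + 8×D = 686 + 8D
ΔH = Σ(broken) − Σ(formed) = (1425 + 6D) − (686 + 8D) = +739 − 2D
Setting this equal to −97 kJ gives 2D = 836, so D = 418 kJ/mol.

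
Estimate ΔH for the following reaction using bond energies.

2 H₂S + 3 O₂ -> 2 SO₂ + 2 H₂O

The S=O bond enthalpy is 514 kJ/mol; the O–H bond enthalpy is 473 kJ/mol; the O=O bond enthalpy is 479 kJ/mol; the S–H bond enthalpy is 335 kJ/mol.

ΔH ≈ −1171 kJ

Bonds broken (reactants):
  O=O: 3 × 479 = 1437
  S–H: 4 × 335 = 1340
  Σ(broken) = 2777 kJ
Bonds formed (products):
  O–H: 4 × 473 = 1892
  S=O: 4 × 514 = 2056
  Σ(formed) = 3948 kJ
ΔH = Σ(broken) − Σ(formed) = 2777 − 3948 = −1171 kJ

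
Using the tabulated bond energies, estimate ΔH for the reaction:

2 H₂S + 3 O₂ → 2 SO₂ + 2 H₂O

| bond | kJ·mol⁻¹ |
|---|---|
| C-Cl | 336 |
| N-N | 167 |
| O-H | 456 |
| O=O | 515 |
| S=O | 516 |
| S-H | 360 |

Bonds broken (reactants):
  O=O: 3 × 515 = 1545
  S-H: 4 × 360 = 1440
  Σ(broken) = 2985 kJ
Bonds formed (products):
  O-H: 4 × 456 = 1824
  S=O: 4 × 516 = 2064
  Σ(formed) = 3888 kJ
ΔH = Σ(broken) − Σ(formed) = 2985 − 3888 = −903 kJ

ΔH ≈ −903 kJ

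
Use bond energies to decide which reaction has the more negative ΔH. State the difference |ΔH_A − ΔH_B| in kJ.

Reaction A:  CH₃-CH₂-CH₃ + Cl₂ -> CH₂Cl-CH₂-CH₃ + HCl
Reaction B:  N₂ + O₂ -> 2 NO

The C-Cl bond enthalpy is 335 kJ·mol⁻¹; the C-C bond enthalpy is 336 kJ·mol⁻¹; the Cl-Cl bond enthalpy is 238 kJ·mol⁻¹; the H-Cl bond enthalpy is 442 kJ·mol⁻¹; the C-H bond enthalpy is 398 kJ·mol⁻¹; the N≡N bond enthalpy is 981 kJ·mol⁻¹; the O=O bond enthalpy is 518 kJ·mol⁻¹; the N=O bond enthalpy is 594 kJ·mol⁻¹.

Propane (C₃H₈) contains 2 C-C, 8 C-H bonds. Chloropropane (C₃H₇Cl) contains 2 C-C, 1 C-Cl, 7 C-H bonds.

Reaction A:
  Bonds broken (reactants):
    C-C: 2 × 336 = 672
    C-H: 8 × 398 = 3184
    Cl-Cl: 1 × 238 = 238
    Σ(broken) = 4094 kJ
  Bonds formed (products):
    C-C: 2 × 336 = 672
    C-Cl: 1 × 335 = 335
    C-H: 7 × 398 = 2786
    H-Cl: 1 × 442 = 442
    Σ(formed) = 4235 kJ
  ΔH_A = 4094 − 4235 = −141 kJ
Reaction B:
  Bonds broken (reactants):
    N≡N: 1 × 981 = 981
    O=O: 1 × 518 = 518
    Σ(broken) = 1499 kJ
  Bonds formed (products):
    N=O: 2 × 594 = 1188
    Σ(formed) = 1188 kJ
  ΔH_B = 1499 − 1188 = +311 kJ
ΔH_A − ΔH_B = −452 kJ, so reaction A has the more negative ΔH; |ΔH_A − ΔH_B| = 452 kJ.

Reaction A, by 452 kJ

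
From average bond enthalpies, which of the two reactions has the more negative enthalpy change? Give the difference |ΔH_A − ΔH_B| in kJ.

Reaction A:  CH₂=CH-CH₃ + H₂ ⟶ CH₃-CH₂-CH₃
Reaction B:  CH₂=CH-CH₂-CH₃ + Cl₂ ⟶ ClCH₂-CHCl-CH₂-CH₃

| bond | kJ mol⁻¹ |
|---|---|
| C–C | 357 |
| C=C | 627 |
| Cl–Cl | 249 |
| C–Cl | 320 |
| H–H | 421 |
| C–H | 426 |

Reaction A:
  Bonds broken (reactants):
    C–C: 1 × 357 = 357
    C–H: 6 × 426 = 2556
    C=C: 1 × 627 = 627
    H–H: 1 × 421 = 421
    Σ(broken) = 3961 kJ
  Bonds formed (products):
    C–C: 2 × 357 = 714
    C–H: 8 × 426 = 3408
    Σ(formed) = 4122 kJ
  ΔH_A = 3961 − 4122 = −161 kJ
Reaction B:
  Bonds broken (reactants):
    C–C: 2 × 357 = 714
    C–H: 8 × 426 = 3408
    C=C: 1 × 627 = 627
    Cl–Cl: 1 × 249 = 249
    Σ(broken) = 4998 kJ
  Bonds formed (products):
    C–C: 3 × 357 = 1071
    C–Cl: 2 × 320 = 640
    C–H: 8 × 426 = 3408
    Σ(formed) = 5119 kJ
  ΔH_B = 4998 − 5119 = −121 kJ
ΔH_A − ΔH_B = −40 kJ, so reaction A has the more negative ΔH; |ΔH_A − ΔH_B| = 40 kJ.

Reaction A, by 40 kJ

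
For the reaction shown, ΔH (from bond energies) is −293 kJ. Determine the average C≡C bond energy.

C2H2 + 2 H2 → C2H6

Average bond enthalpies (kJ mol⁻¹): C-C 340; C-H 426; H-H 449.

Let D be the C≡C bond energy.
Σ(broken) = 1×D + 2×426 + 2×449 = 1750 + D
Σ(formed) = 1×340 + 6×426 = 2896
ΔH = Σ(broken) − Σ(formed) = (1750 + D) − (2896) = −1146 + D
Setting this equal to −293 kJ gives D = 853 kJ/mol.

D(C≡C) ≈ 853 kJ/mol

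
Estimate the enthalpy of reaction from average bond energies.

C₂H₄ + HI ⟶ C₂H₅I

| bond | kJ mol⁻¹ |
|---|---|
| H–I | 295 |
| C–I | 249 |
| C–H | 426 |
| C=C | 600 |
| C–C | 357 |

Bonds broken (reactants):
  C–H: 4 × 426 = 1704
  C=C: 1 × 600 = 600
  H–I: 1 × 295 = 295
  Σ(broken) = 2599 kJ
Bonds formed (products):
  C–C: 1 × 357 = 357
  C–H: 5 × 426 = 2130
  C–I: 1 × 249 = 249
  Σ(formed) = 2736 kJ
ΔH = Σ(broken) − Σ(formed) = 2599 − 2736 = −137 kJ

ΔH ≈ −137 kJ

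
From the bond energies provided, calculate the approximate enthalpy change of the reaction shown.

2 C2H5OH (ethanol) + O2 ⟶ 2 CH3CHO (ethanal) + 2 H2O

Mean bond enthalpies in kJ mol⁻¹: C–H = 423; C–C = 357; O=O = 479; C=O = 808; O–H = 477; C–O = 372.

ΔH ≈ −501 kJ

Bonds broken (reactants):
  C–C: 2 × 357 = 714
  C–H: 10 × 423 = 4230
  C–O: 2 × 372 = 744
  O–H: 2 × 477 = 954
  O=O: 1 × 479 = 479
  Σ(broken) = 7121 kJ
Bonds formed (products):
  C–C: 2 × 357 = 714
  C–H: 8 × 423 = 3384
  C=O: 2 × 808 = 1616
  O–H: 4 × 477 = 1908
  Σ(formed) = 7622 kJ
ΔH = Σ(broken) − Σ(formed) = 7121 − 7622 = −501 kJ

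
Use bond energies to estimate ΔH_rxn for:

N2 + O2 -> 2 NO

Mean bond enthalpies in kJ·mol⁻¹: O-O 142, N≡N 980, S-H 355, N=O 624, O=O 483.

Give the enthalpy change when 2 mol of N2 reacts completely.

Bonds broken (reactants):
  N≡N: 1 × 980 = 980
  O=O: 1 × 483 = 483
  Σ(broken) = 1463 kJ
Bonds formed (products):
  N=O: 2 × 624 = 1248
  Σ(formed) = 1248 kJ
ΔH = Σ(broken) − Σ(formed) = 1463 − 1248 = +215 kJ
For 2× the reaction as written: 2 × (+215) = +430 kJ

ΔH = +430 kJ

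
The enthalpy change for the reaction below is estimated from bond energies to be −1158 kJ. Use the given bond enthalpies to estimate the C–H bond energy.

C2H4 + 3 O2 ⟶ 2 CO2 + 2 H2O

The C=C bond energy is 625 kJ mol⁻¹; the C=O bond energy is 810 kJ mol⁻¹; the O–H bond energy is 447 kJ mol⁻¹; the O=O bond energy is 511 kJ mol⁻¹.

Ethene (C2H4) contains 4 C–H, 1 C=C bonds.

Let D be the C–H bond energy.
Σ(broken) = 4×D + 1×625 + 3×511 = 2158 + 4D
Σ(formed) = 4×810 + 4×447 = 5028
ΔH = Σ(broken) − Σ(formed) = (2158 + 4D) − (5028) = −2870 + 4D
Setting this equal to −1158 kJ gives 4D = 1712, so D = 428 kJ/mol.

D(C–H) ≈ 428 kJ/mol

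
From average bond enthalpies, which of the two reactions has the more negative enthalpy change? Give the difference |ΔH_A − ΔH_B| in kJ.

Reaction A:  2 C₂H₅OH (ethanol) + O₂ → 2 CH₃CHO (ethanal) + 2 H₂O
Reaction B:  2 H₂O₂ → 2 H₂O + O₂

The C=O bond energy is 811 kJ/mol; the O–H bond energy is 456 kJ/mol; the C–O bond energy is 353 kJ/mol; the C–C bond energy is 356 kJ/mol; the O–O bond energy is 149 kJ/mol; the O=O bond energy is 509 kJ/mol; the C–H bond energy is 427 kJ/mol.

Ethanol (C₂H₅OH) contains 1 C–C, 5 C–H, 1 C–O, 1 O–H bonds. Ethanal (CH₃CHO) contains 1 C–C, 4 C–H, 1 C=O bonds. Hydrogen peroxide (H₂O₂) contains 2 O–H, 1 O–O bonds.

Reaction A, by 254 kJ

Reaction A:
  Bonds broken (reactants):
    C–C: 2 × 356 = 712
    C–H: 10 × 427 = 4270
    C–O: 2 × 353 = 706
    O–H: 2 × 456 = 912
    O=O: 1 × 509 = 509
    Σ(broken) = 7109 kJ
  Bonds formed (products):
    C–C: 2 × 356 = 712
    C–H: 8 × 427 = 3416
    C=O: 2 × 811 = 1622
    O–H: 4 × 456 = 1824
    Σ(formed) = 7574 kJ
  ΔH_A = 7109 − 7574 = −465 kJ
Reaction B:
  Bonds broken (reactants):
    O–H: 4 × 456 = 1824
    O–O: 2 × 149 = 298
    Σ(broken) = 2122 kJ
  Bonds formed (products):
    O–H: 4 × 456 = 1824
    O=O: 1 × 509 = 509
    Σ(formed) = 2333 kJ
  ΔH_B = 2122 − 2333 = −211 kJ
ΔH_A − ΔH_B = −254 kJ, so reaction A has the more negative ΔH; |ΔH_A − ΔH_B| = 254 kJ.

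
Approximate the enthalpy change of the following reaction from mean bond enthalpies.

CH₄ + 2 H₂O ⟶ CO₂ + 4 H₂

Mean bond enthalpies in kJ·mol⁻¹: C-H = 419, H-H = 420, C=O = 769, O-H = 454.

Bonds broken (reactants):
  C-H: 4 × 419 = 1676
  O-H: 4 × 454 = 1816
  Σ(broken) = 3492 kJ
Bonds formed (products):
  C=O: 2 × 769 = 1538
  H-H: 4 × 420 = 1680
  Σ(formed) = 3218 kJ
ΔH = Σ(broken) − Σ(formed) = 3492 − 3218 = +274 kJ

ΔH ≈ +274 kJ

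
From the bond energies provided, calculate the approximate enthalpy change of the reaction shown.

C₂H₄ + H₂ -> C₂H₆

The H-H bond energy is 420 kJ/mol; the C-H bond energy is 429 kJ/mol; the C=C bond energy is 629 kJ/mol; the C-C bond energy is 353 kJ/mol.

ΔH ≈ −162 kJ

Bonds broken (reactants):
  C-H: 4 × 429 = 1716
  C=C: 1 × 629 = 629
  H-H: 1 × 420 = 420
  Σ(broken) = 2765 kJ
Bonds formed (products):
  C-C: 1 × 353 = 353
  C-H: 6 × 429 = 2574
  Σ(formed) = 2927 kJ
ΔH = Σ(broken) − Σ(formed) = 2765 − 2927 = −162 kJ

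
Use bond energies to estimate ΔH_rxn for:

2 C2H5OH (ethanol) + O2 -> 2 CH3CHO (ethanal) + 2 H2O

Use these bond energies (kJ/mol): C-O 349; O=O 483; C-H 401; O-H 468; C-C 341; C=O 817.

Bonds broken (reactants):
  C-C: 2 × 341 = 682
  C-H: 10 × 401 = 4010
  C-O: 2 × 349 = 698
  O-H: 2 × 468 = 936
  O=O: 1 × 483 = 483
  Σ(broken) = 6809 kJ
Bonds formed (products):
  C-C: 2 × 341 = 682
  C-H: 8 × 401 = 3208
  C=O: 2 × 817 = 1634
  O-H: 4 × 468 = 1872
  Σ(formed) = 7396 kJ
ΔH = Σ(broken) − Σ(formed) = 6809 − 7396 = −587 kJ

ΔH ≈ −587 kJ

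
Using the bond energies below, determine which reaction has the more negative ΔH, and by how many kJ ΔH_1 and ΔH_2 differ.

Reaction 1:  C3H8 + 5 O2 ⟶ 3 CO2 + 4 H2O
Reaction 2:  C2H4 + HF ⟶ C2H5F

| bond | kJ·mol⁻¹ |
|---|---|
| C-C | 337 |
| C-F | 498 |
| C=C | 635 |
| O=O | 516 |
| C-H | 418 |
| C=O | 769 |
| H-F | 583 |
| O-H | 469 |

Reaction 1:
  Bonds broken (reactants):
    C-C: 2 × 337 = 674
    C-H: 8 × 418 = 3344
    O=O: 5 × 516 = 2580
    Σ(broken) = 6598 kJ
  Bonds formed (products):
    C=O: 6 × 769 = 4614
    O-H: 8 × 469 = 3752
    Σ(formed) = 8366 kJ
  ΔH_1 = 6598 − 8366 = −1768 kJ
Reaction 2:
  Bonds broken (reactants):
    C-H: 4 × 418 = 1672
    C=C: 1 × 635 = 635
    H-F: 1 × 583 = 583
    Σ(broken) = 2890 kJ
  Bonds formed (products):
    C-C: 1 × 337 = 337
    C-F: 1 × 498 = 498
    C-H: 5 × 418 = 2090
    Σ(formed) = 2925 kJ
  ΔH_2 = 2890 − 2925 = −35 kJ
ΔH_1 − ΔH_2 = −1733 kJ, so reaction 1 has the more negative ΔH; |ΔH_1 − ΔH_2| = 1733 kJ.

Reaction 1, by 1733 kJ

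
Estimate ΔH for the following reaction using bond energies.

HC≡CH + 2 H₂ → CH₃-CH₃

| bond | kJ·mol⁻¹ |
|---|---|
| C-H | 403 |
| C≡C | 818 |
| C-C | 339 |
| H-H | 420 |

Bonds broken (reactants):
  C≡C: 1 × 818 = 818
  C-H: 2 × 403 = 806
  H-H: 2 × 420 = 840
  Σ(broken) = 2464 kJ
Bonds formed (products):
  C-C: 1 × 339 = 339
  C-H: 6 × 403 = 2418
  Σ(formed) = 2757 kJ
ΔH = Σ(broken) − Σ(formed) = 2464 − 2757 = −293 kJ

ΔH ≈ −293 kJ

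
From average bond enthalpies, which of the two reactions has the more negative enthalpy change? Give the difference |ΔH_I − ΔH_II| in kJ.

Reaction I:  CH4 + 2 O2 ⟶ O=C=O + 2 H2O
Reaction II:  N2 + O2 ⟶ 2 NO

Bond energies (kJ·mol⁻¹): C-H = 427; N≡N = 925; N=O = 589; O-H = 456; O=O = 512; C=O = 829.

Reaction I:
  Bonds broken (reactants):
    C-H: 4 × 427 = 1708
    O=O: 2 × 512 = 1024
    Σ(broken) = 2732 kJ
  Bonds formed (products):
    C=O: 2 × 829 = 1658
    O-H: 4 × 456 = 1824
    Σ(formed) = 3482 kJ
  ΔH_I = 2732 − 3482 = −750 kJ
Reaction II:
  Bonds broken (reactants):
    N≡N: 1 × 925 = 925
    O=O: 1 × 512 = 512
    Σ(broken) = 1437 kJ
  Bonds formed (products):
    N=O: 2 × 589 = 1178
    Σ(formed) = 1178 kJ
  ΔH_II = 1437 − 1178 = +259 kJ
ΔH_I − ΔH_II = −1009 kJ, so reaction I has the more negative ΔH; |ΔH_I − ΔH_II| = 1009 kJ.

Reaction I, by 1009 kJ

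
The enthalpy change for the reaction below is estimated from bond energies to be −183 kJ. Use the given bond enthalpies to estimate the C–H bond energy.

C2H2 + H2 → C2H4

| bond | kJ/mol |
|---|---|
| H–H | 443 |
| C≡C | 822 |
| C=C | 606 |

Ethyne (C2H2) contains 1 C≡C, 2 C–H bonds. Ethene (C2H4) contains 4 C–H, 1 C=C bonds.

Let D be the C–H bond energy.
Σ(broken) = 1×822 + 2×D + 1×443 = 1265 + 2D
Σ(formed) = 4×D + 1×606 = 606 + 4D
ΔH = Σ(broken) − Σ(formed) = (1265 + 2D) − (606 + 4D) = +659 − 2D
Setting this equal to −183 kJ gives 2D = 842, so D = 421 kJ/mol.

D(C–H) ≈ 421 kJ/mol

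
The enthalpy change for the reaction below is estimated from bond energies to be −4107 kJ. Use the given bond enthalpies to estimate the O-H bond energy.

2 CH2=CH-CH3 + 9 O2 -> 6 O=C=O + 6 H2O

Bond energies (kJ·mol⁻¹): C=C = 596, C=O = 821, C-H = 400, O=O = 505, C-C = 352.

Let D be the O-H bond energy.
Σ(broken) = 2×352 + 12×400 + 2×596 + 9×505 = 11241
Σ(formed) = 12×821 + 12×D = 9852 + 12D
ΔH = Σ(broken) − Σ(formed) = (11241) − (9852 + 12D) = +1389 − 12D
Setting this equal to −4107 kJ gives 12D = 5496, so D = 458 kJ/mol.

D(O-H) ≈ 458 kJ/mol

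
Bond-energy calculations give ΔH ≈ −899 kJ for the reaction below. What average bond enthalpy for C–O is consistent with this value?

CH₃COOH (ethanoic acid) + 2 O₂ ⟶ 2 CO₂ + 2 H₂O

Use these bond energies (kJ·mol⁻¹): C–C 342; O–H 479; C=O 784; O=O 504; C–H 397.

D(C–O) ≈ 349 kJ/mol

Let D be the C–O bond energy.
Σ(broken) = 1×342 + 3×397 + 1×D + 1×784 + 1×479 + 2×504 = 3804 + D
Σ(formed) = 4×784 + 4×479 = 5052
ΔH = Σ(broken) − Σ(formed) = (3804 + D) − (5052) = −1248 + D
Setting this equal to −899 kJ gives D = 349 kJ/mol.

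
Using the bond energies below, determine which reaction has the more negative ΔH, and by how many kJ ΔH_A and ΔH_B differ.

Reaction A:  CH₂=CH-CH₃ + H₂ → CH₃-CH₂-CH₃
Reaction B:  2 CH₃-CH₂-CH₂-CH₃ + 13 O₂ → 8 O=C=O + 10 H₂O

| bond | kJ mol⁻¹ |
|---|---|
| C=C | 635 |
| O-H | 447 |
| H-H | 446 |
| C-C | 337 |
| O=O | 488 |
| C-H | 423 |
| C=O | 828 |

Reaction B, by 5260 kJ

Reaction A:
  Bonds broken (reactants):
    C-C: 1 × 337 = 337
    C-H: 6 × 423 = 2538
    C=C: 1 × 635 = 635
    H-H: 1 × 446 = 446
    Σ(broken) = 3956 kJ
  Bonds formed (products):
    C-C: 2 × 337 = 674
    C-H: 8 × 423 = 3384
    Σ(formed) = 4058 kJ
  ΔH_A = 3956 − 4058 = −102 kJ
Reaction B:
  Bonds broken (reactants):
    C-C: 6 × 337 = 2022
    C-H: 20 × 423 = 8460
    O=O: 13 × 488 = 6344
    Σ(broken) = 16826 kJ
  Bonds formed (products):
    C=O: 16 × 828 = 13248
    O-H: 20 × 447 = 8940
    Σ(formed) = 22188 kJ
  ΔH_B = 16826 − 22188 = −5362 kJ
ΔH_A − ΔH_B = +5260 kJ, so reaction B has the more negative ΔH; |ΔH_A − ΔH_B| = 5260 kJ.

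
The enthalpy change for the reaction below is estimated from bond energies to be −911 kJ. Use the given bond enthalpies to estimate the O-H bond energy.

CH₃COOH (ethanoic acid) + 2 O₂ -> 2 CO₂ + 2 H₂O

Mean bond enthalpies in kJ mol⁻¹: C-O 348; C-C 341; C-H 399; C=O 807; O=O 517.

Let D be the O-H bond energy.
Σ(broken) = 1×341 + 3×399 + 1×348 + 1×807 + 1×D + 2×517 = 3727 + D
Σ(formed) = 4×807 + 4×D = 3228 + 4D
ΔH = Σ(broken) − Σ(formed) = (3727 + D) − (3228 + 4D) = +499 − 3D
Setting this equal to −911 kJ gives 3D = 1410, so D = 470 kJ/mol.

D(O-H) ≈ 470 kJ/mol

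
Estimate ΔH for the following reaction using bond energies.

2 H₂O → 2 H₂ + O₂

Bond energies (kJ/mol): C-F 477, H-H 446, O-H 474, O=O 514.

ΔH ≈ +490 kJ

Bonds broken (reactants):
  O-H: 4 × 474 = 1896
  Σ(broken) = 1896 kJ
Bonds formed (products):
  H-H: 2 × 446 = 892
  O=O: 1 × 514 = 514
  Σ(formed) = 1406 kJ
ΔH = Σ(broken) − Σ(formed) = 1896 − 1406 = +490 kJ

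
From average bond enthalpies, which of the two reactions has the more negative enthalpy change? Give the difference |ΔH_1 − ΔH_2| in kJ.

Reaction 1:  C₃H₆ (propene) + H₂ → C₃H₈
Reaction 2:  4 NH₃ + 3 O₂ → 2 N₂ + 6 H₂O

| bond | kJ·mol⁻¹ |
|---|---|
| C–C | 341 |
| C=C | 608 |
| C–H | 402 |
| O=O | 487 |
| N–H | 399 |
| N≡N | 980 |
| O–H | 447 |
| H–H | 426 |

Reaction 1:
  Bonds broken (reactants):
    C–C: 1 × 341 = 341
    C–H: 6 × 402 = 2412
    C=C: 1 × 608 = 608
    H–H: 1 × 426 = 426
    Σ(broken) = 3787 kJ
  Bonds formed (products):
    C–C: 2 × 341 = 682
    C–H: 8 × 402 = 3216
    Σ(formed) = 3898 kJ
  ΔH_1 = 3787 − 3898 = −111 kJ
Reaction 2:
  Bonds broken (reactants):
    N–H: 12 × 399 = 4788
    O=O: 3 × 487 = 1461
    Σ(broken) = 6249 kJ
  Bonds formed (products):
    N≡N: 2 × 980 = 1960
    O–H: 12 × 447 = 5364
    Σ(formed) = 7324 kJ
  ΔH_2 = 6249 − 7324 = −1075 kJ
ΔH_1 − ΔH_2 = +964 kJ, so reaction 2 has the more negative ΔH; |ΔH_1 − ΔH_2| = 964 kJ.

Reaction 2, by 964 kJ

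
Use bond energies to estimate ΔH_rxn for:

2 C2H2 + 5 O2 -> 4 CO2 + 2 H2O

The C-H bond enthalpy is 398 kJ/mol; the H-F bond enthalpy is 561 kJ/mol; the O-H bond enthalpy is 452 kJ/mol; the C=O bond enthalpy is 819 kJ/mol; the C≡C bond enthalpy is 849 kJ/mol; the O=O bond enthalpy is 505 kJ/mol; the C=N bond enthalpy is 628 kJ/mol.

Bonds broken (reactants):
  C≡C: 2 × 849 = 1698
  C-H: 4 × 398 = 1592
  O=O: 5 × 505 = 2525
  Σ(broken) = 5815 kJ
Bonds formed (products):
  C=O: 8 × 819 = 6552
  O-H: 4 × 452 = 1808
  Σ(formed) = 8360 kJ
ΔH = Σ(broken) − Σ(formed) = 5815 − 8360 = −2545 kJ

ΔH ≈ −2545 kJ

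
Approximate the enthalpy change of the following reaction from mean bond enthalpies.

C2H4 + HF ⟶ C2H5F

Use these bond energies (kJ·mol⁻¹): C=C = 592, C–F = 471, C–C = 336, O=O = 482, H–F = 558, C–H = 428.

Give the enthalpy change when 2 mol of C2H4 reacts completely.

ΔH = −170 kJ

Bonds broken (reactants):
  C–H: 4 × 428 = 1712
  C=C: 1 × 592 = 592
  H–F: 1 × 558 = 558
  Σ(broken) = 2862 kJ
Bonds formed (products):
  C–C: 1 × 336 = 336
  C–F: 1 × 471 = 471
  C–H: 5 × 428 = 2140
  Σ(formed) = 2947 kJ
ΔH = Σ(broken) − Σ(formed) = 2862 − 2947 = −85 kJ
For 2× the reaction as written: 2 × (−85) = −170 kJ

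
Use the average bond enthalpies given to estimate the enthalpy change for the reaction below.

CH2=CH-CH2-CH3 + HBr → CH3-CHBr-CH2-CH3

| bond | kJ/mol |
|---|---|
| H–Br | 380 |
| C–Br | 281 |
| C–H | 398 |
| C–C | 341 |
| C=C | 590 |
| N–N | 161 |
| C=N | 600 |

ΔH ≈ −50 kJ

Bonds broken (reactants):
  C–C: 2 × 341 = 682
  C–H: 8 × 398 = 3184
  C=C: 1 × 590 = 590
  H–Br: 1 × 380 = 380
  Σ(broken) = 4836 kJ
Bonds formed (products):
  C–Br: 1 × 281 = 281
  C–C: 3 × 341 = 1023
  C–H: 9 × 398 = 3582
  Σ(formed) = 4886 kJ
ΔH = Σ(broken) − Σ(formed) = 4836 − 4886 = −50 kJ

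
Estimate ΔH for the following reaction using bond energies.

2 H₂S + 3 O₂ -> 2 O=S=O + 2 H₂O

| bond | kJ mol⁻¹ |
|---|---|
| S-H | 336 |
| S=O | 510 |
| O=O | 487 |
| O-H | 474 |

Bonds broken (reactants):
  O=O: 3 × 487 = 1461
  S-H: 4 × 336 = 1344
  Σ(broken) = 2805 kJ
Bonds formed (products):
  O-H: 4 × 474 = 1896
  S=O: 4 × 510 = 2040
  Σ(formed) = 3936 kJ
ΔH = Σ(broken) − Σ(formed) = 2805 − 3936 = −1131 kJ

ΔH ≈ −1131 kJ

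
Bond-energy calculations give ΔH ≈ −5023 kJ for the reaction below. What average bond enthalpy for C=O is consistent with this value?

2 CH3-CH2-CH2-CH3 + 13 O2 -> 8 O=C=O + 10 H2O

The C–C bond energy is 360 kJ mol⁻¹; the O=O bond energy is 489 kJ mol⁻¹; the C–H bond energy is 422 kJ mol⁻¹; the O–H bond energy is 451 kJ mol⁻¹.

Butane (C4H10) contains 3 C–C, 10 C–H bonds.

Let D be the C=O bond energy.
Σ(broken) = 6×360 + 20×422 + 13×489 = 16957
Σ(formed) = 16×D + 20×451 = 9020 + 16D
ΔH = Σ(broken) − Σ(formed) = (16957) − (9020 + 16D) = +7937 − 16D
Setting this equal to −5023 kJ gives 16D = 12960, so D = 810 kJ/mol.

D(C=O) ≈ 810 kJ/mol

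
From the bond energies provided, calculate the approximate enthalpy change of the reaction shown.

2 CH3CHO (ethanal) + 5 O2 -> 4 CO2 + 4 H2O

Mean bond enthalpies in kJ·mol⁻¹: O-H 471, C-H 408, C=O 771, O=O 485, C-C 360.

ΔH ≈ −1985 kJ

Bonds broken (reactants):
  C-C: 2 × 360 = 720
  C-H: 8 × 408 = 3264
  C=O: 2 × 771 = 1542
  O=O: 5 × 485 = 2425
  Σ(broken) = 7951 kJ
Bonds formed (products):
  C=O: 8 × 771 = 6168
  O-H: 8 × 471 = 3768
  Σ(formed) = 9936 kJ
ΔH = Σ(broken) − Σ(formed) = 7951 − 9936 = −1985 kJ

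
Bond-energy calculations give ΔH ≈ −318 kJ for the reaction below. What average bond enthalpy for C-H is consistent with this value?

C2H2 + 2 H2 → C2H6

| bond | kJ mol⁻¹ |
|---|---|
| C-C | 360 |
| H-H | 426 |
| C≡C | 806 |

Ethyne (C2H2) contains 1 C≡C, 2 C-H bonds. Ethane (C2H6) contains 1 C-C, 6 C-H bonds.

Let D be the C-H bond energy.
Σ(broken) = 1×806 + 2×D + 2×426 = 1658 + 2D
Σ(formed) = 1×360 + 6×D = 360 + 6D
ΔH = Σ(broken) − Σ(formed) = (1658 + 2D) − (360 + 6D) = +1298 − 4D
Setting this equal to −318 kJ gives 4D = 1616, so D = 404 kJ/mol.

D(C-H) ≈ 404 kJ/mol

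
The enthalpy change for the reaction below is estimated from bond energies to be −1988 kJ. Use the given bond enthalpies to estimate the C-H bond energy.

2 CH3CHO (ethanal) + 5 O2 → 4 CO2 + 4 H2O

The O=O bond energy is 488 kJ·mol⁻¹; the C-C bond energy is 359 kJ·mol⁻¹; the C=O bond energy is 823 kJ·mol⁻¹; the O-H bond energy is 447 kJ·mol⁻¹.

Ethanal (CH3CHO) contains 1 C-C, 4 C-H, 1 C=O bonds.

Let D be the C-H bond energy.
Σ(broken) = 2×359 + 8×D + 2×823 + 5×488 = 4804 + 8D
Σ(formed) = 8×823 + 8×447 = 10160
ΔH = Σ(broken) − Σ(formed) = (4804 + 8D) − (10160) = −5356 + 8D
Setting this equal to −1988 kJ gives 8D = 3368, so D = 421 kJ/mol.

D(C-H) ≈ 421 kJ/mol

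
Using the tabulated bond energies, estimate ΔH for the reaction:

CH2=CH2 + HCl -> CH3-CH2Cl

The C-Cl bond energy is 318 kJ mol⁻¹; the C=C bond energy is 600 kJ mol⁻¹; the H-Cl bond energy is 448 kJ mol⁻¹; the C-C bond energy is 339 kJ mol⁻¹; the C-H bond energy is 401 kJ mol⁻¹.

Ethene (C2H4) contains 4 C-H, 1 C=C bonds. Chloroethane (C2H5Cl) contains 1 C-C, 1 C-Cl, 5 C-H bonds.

Bonds broken (reactants):
  C-H: 4 × 401 = 1604
  C=C: 1 × 600 = 600
  H-Cl: 1 × 448 = 448
  Σ(broken) = 2652 kJ
Bonds formed (products):
  C-C: 1 × 339 = 339
  C-Cl: 1 × 318 = 318
  C-H: 5 × 401 = 2005
  Σ(formed) = 2662 kJ
ΔH = Σ(broken) − Σ(formed) = 2652 − 2662 = −10 kJ

ΔH ≈ −10 kJ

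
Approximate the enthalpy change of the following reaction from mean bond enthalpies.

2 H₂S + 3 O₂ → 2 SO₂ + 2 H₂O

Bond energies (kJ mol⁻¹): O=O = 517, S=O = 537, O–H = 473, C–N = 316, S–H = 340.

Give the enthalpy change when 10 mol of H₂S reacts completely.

ΔH = −5645 kJ

Bonds broken (reactants):
  O=O: 3 × 517 = 1551
  S–H: 4 × 340 = 1360
  Σ(broken) = 2911 kJ
Bonds formed (products):
  O–H: 4 × 473 = 1892
  S=O: 4 × 537 = 2148
  Σ(formed) = 4040 kJ
ΔH = Σ(broken) − Σ(formed) = 2911 − 4040 = −1129 kJ
For 5× the reaction as written: 5 × (−1129) = −5645 kJ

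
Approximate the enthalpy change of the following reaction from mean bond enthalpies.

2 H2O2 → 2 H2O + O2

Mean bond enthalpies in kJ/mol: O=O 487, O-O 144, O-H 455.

ΔH ≈ −199 kJ

Bonds broken (reactants):
  O-H: 4 × 455 = 1820
  O-O: 2 × 144 = 288
  Σ(broken) = 2108 kJ
Bonds formed (products):
  O-H: 4 × 455 = 1820
  O=O: 1 × 487 = 487
  Σ(formed) = 2307 kJ
ΔH = Σ(broken) − Σ(formed) = 2108 − 2307 = −199 kJ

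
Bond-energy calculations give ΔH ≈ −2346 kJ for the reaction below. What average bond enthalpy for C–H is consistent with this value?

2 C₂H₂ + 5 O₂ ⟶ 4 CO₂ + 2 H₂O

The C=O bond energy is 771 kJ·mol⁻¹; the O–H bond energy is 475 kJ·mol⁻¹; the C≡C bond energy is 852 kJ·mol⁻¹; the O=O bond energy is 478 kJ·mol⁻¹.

D(C–H) ≈ 407 kJ/mol

Let D be the C–H bond energy.
Σ(broken) = 2×852 + 4×D + 5×478 = 4094 + 4D
Σ(formed) = 8×771 + 4×475 = 8068
ΔH = Σ(broken) − Σ(formed) = (4094 + 4D) − (8068) = −3974 + 4D
Setting this equal to −2346 kJ gives 4D = 1628, so D = 407 kJ/mol.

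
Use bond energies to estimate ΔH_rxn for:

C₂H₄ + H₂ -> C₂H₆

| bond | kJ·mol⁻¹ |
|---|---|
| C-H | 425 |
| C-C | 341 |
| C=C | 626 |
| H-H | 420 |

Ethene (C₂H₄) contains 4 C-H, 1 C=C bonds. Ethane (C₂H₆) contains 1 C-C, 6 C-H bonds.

Bonds broken (reactants):
  C-H: 4 × 425 = 1700
  C=C: 1 × 626 = 626
  H-H: 1 × 420 = 420
  Σ(broken) = 2746 kJ
Bonds formed (products):
  C-C: 1 × 341 = 341
  C-H: 6 × 425 = 2550
  Σ(formed) = 2891 kJ
ΔH = Σ(broken) − Σ(formed) = 2746 − 2891 = −145 kJ

ΔH ≈ −145 kJ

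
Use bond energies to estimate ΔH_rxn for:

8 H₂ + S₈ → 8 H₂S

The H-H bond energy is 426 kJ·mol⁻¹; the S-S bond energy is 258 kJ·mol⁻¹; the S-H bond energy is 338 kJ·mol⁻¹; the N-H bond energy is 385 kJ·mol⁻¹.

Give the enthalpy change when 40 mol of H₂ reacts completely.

ΔH = +320 kJ

Bonds broken (reactants):
  H-H: 8 × 426 = 3408
  S-S: 8 × 258 = 2064
  Σ(broken) = 5472 kJ
Bonds formed (products):
  S-H: 16 × 338 = 5408
  Σ(formed) = 5408 kJ
ΔH = Σ(broken) − Σ(formed) = 5472 − 5408 = +64 kJ
For 5× the reaction as written: 5 × (+64) = +320 kJ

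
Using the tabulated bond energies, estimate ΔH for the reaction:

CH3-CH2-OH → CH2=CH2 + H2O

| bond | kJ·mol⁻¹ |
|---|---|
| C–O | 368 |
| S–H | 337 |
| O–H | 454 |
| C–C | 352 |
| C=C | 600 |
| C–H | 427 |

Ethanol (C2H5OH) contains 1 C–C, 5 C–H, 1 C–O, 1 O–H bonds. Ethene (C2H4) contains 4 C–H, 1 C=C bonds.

Bonds broken (reactants):
  C–C: 1 × 352 = 352
  C–H: 5 × 427 = 2135
  C–O: 1 × 368 = 368
  O–H: 1 × 454 = 454
  Σ(broken) = 3309 kJ
Bonds formed (products):
  C–H: 4 × 427 = 1708
  C=C: 1 × 600 = 600
  O–H: 2 × 454 = 908
  Σ(formed) = 3216 kJ
ΔH = Σ(broken) − Σ(formed) = 3309 − 3216 = +93 kJ

ΔH ≈ +93 kJ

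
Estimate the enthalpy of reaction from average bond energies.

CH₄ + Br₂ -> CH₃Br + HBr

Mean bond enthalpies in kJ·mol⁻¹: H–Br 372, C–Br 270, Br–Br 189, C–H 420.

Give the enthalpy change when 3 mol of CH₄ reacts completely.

ΔH = −99 kJ

Bonds broken (reactants):
  Br–Br: 1 × 189 = 189
  C–H: 4 × 420 = 1680
  Σ(broken) = 1869 kJ
Bonds formed (products):
  C–Br: 1 × 270 = 270
  C–H: 3 × 420 = 1260
  H–Br: 1 × 372 = 372
  Σ(formed) = 1902 kJ
ΔH = Σ(broken) − Σ(formed) = 1869 − 1902 = −33 kJ
For 3× the reaction as written: 3 × (−33) = −99 kJ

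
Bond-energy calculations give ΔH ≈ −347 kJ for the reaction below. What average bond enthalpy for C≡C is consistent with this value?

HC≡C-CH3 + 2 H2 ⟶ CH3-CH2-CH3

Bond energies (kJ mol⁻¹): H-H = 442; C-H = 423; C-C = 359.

D(C≡C) ≈ 820 kJ/mol

Let D be the C≡C bond energy.
Σ(broken) = 1×D + 1×359 + 4×423 + 2×442 = 2935 + D
Σ(formed) = 2×359 + 8×423 = 4102
ΔH = Σ(broken) − Σ(formed) = (2935 + D) − (4102) = −1167 + D
Setting this equal to −347 kJ gives D = 820 kJ/mol.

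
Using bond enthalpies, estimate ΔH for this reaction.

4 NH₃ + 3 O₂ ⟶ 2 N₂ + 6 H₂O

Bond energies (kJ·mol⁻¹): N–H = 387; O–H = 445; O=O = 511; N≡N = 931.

ΔH ≈ −1025 kJ

Bonds broken (reactants):
  N–H: 12 × 387 = 4644
  O=O: 3 × 511 = 1533
  Σ(broken) = 6177 kJ
Bonds formed (products):
  N≡N: 2 × 931 = 1862
  O–H: 12 × 445 = 5340
  Σ(formed) = 7202 kJ
ΔH = Σ(broken) − Σ(formed) = 6177 − 7202 = −1025 kJ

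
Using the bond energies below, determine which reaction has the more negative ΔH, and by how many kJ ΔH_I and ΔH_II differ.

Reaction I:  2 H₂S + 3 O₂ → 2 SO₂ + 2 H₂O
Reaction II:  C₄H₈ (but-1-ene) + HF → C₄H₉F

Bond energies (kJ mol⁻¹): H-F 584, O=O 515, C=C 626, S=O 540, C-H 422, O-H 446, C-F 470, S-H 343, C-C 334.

Reaction I:
  Bonds broken (reactants):
    O=O: 3 × 515 = 1545
    S-H: 4 × 343 = 1372
    Σ(broken) = 2917 kJ
  Bonds formed (products):
    O-H: 4 × 446 = 1784
    S=O: 4 × 540 = 2160
    Σ(formed) = 3944 kJ
  ΔH_I = 2917 − 3944 = −1027 kJ
Reaction II:
  Bonds broken (reactants):
    C-C: 2 × 334 = 668
    C-H: 8 × 422 = 3376
    C=C: 1 × 626 = 626
    H-F: 1 × 584 = 584
    Σ(broken) = 5254 kJ
  Bonds formed (products):
    C-C: 3 × 334 = 1002
    C-F: 1 × 470 = 470
    C-H: 9 × 422 = 3798
    Σ(formed) = 5270 kJ
  ΔH_II = 5254 − 5270 = −16 kJ
ΔH_I − ΔH_II = −1011 kJ, so reaction I has the more negative ΔH; |ΔH_I − ΔH_II| = 1011 kJ.

Reaction I, by 1011 kJ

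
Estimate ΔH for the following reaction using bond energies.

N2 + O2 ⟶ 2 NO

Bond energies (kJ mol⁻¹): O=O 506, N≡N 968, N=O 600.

ΔH ≈ +274 kJ

Bonds broken (reactants):
  N≡N: 1 × 968 = 968
  O=O: 1 × 506 = 506
  Σ(broken) = 1474 kJ
Bonds formed (products):
  N=O: 2 × 600 = 1200
  Σ(formed) = 1200 kJ
ΔH = Σ(broken) − Σ(formed) = 1474 − 1200 = +274 kJ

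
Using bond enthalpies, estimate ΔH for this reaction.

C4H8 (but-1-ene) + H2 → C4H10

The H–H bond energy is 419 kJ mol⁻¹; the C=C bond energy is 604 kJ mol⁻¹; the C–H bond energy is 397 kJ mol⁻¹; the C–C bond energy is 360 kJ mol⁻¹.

Bonds broken (reactants):
  C–C: 2 × 360 = 720
  C–H: 8 × 397 = 3176
  C=C: 1 × 604 = 604
  H–H: 1 × 419 = 419
  Σ(broken) = 4919 kJ
Bonds formed (products):
  C–C: 3 × 360 = 1080
  C–H: 10 × 397 = 3970
  Σ(formed) = 5050 kJ
ΔH = Σ(broken) − Σ(formed) = 4919 − 5050 = −131 kJ

ΔH ≈ −131 kJ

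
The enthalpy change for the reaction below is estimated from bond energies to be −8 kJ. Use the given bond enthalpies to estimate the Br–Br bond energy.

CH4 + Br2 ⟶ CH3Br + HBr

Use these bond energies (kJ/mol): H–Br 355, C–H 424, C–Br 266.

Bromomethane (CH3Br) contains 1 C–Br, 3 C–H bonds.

Let D be the Br–Br bond energy.
Σ(broken) = 1×D + 4×424 = 1696 + D
Σ(formed) = 1×266 + 3×424 + 1×355 = 1893
ΔH = Σ(broken) − Σ(formed) = (1696 + D) − (1893) = −197 + D
Setting this equal to −8 kJ gives D = 189 kJ/mol.

D(Br–Br) ≈ 189 kJ/mol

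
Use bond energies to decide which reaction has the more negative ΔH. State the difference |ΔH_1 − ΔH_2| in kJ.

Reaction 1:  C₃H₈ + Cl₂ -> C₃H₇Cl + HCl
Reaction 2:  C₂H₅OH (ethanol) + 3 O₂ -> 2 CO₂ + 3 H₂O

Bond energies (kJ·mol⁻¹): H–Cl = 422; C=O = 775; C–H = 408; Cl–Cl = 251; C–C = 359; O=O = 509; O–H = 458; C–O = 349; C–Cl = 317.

Reaction 2, by 1035 kJ

Reaction 1:
  Bonds broken (reactants):
    C–C: 2 × 359 = 718
    C–H: 8 × 408 = 3264
    Cl–Cl: 1 × 251 = 251
    Σ(broken) = 4233 kJ
  Bonds formed (products):
    C–C: 2 × 359 = 718
    C–Cl: 1 × 317 = 317
    C–H: 7 × 408 = 2856
    H–Cl: 1 × 422 = 422
    Σ(formed) = 4313 kJ
  ΔH_1 = 4233 − 4313 = −80 kJ
Reaction 2:
  Bonds broken (reactants):
    C–C: 1 × 359 = 359
    C–H: 5 × 408 = 2040
    C–O: 1 × 349 = 349
    O–H: 1 × 458 = 458
    O=O: 3 × 509 = 1527
    Σ(broken) = 4733 kJ
  Bonds formed (products):
    C=O: 4 × 775 = 3100
    O–H: 6 × 458 = 2748
    Σ(formed) = 5848 kJ
  ΔH_2 = 4733 − 5848 = −1115 kJ
ΔH_1 − ΔH_2 = +1035 kJ, so reaction 2 has the more negative ΔH; |ΔH_1 − ΔH_2| = 1035 kJ.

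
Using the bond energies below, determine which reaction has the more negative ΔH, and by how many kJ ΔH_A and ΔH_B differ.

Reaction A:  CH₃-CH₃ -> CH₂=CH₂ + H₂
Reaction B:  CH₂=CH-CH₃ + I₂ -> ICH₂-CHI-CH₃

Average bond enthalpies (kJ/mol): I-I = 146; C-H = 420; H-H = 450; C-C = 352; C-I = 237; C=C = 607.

Reaction A:
  Bonds broken (reactants):
    C-C: 1 × 352 = 352
    C-H: 6 × 420 = 2520
    Σ(broken) = 2872 kJ
  Bonds formed (products):
    C-H: 4 × 420 = 1680
    C=C: 1 × 607 = 607
    H-H: 1 × 450 = 450
    Σ(formed) = 2737 kJ
  ΔH_A = 2872 − 2737 = +135 kJ
Reaction B:
  Bonds broken (reactants):
    C-C: 1 × 352 = 352
    C-H: 6 × 420 = 2520
    C=C: 1 × 607 = 607
    I-I: 1 × 146 = 146
    Σ(broken) = 3625 kJ
  Bonds formed (products):
    C-C: 2 × 352 = 704
    C-H: 6 × 420 = 2520
    C-I: 2 × 237 = 474
    Σ(formed) = 3698 kJ
  ΔH_B = 3625 − 3698 = −73 kJ
ΔH_A − ΔH_B = +208 kJ, so reaction B has the more negative ΔH; |ΔH_A − ΔH_B| = 208 kJ.

Reaction B, by 208 kJ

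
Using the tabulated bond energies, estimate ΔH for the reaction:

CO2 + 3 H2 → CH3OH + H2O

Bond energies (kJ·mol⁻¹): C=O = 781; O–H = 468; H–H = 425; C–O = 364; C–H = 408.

ΔH ≈ −155 kJ

Bonds broken (reactants):
  C=O: 2 × 781 = 1562
  H–H: 3 × 425 = 1275
  Σ(broken) = 2837 kJ
Bonds formed (products):
  C–H: 3 × 408 = 1224
  C–O: 1 × 364 = 364
  O–H: 3 × 468 = 1404
  Σ(formed) = 2992 kJ
ΔH = Σ(broken) − Σ(formed) = 2837 − 2992 = −155 kJ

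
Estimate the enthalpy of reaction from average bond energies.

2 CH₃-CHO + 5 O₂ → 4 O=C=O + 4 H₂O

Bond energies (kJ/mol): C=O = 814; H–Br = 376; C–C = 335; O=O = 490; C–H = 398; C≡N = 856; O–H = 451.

ΔH ≈ −2188 kJ

Bonds broken (reactants):
  C–C: 2 × 335 = 670
  C–H: 8 × 398 = 3184
  C=O: 2 × 814 = 1628
  O=O: 5 × 490 = 2450
  Σ(broken) = 7932 kJ
Bonds formed (products):
  C=O: 8 × 814 = 6512
  O–H: 8 × 451 = 3608
  Σ(formed) = 10120 kJ
ΔH = Σ(broken) − Σ(formed) = 7932 − 10120 = −2188 kJ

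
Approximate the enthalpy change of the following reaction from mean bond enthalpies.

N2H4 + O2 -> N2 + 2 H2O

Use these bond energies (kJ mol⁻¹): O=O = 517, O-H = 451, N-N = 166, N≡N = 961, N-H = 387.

ΔH ≈ −534 kJ

Bonds broken (reactants):
  N-H: 4 × 387 = 1548
  N-N: 1 × 166 = 166
  O=O: 1 × 517 = 517
  Σ(broken) = 2231 kJ
Bonds formed (products):
  N≡N: 1 × 961 = 961
  O-H: 4 × 451 = 1804
  Σ(formed) = 2765 kJ
ΔH = Σ(broken) − Σ(formed) = 2231 − 2765 = −534 kJ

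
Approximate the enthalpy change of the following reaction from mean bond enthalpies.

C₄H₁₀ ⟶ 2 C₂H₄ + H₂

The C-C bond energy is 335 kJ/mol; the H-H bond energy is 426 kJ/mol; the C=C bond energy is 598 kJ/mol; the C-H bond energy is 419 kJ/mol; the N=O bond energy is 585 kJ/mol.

ΔH ≈ +221 kJ

Bonds broken (reactants):
  C-C: 3 × 335 = 1005
  C-H: 10 × 419 = 4190
  Σ(broken) = 5195 kJ
Bonds formed (products):
  C-H: 8 × 419 = 3352
  C=C: 2 × 598 = 1196
  H-H: 1 × 426 = 426
  Σ(formed) = 4974 kJ
ΔH = Σ(broken) − Σ(formed) = 5195 − 4974 = +221 kJ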